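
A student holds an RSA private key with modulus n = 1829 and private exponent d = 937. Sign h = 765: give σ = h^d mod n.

h^2 ≡ 765^2 = 585225 ≡ 1774
h^4 ≡ 1774^2 = 3147076 ≡ 1196
h^8 ≡ 1196^2 = 1430416 ≡ 138
h^16 ≡ 138^2 = 19044 ≡ 754
h^32 ≡ 754^2 = 568516 ≡ 1526
h^64 ≡ 1526^2 = 2328676 ≡ 359
h^128 ≡ 359^2 = 128881 ≡ 851
h^256 ≡ 851^2 = 724201 ≡ 1746
h^512 ≡ 1746^2 = 3048516 ≡ 1402
937 = 512 + 256 + 128 + 32 + 8 + 1, so h^937 ≡ 1402·1746·851·1526·138·765 ≡ 786 (mod 1829)

786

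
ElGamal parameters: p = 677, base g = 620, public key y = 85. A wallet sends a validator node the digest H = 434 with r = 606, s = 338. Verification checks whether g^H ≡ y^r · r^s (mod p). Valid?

Left side g^H mod p:
Squares mod 677: 620^1≡620, 620^2≡541, 620^4≡217, 620^8≡376, 620^16≡560, 620^32≡149, 620^64≡537, 620^128≡644, 620^256≡412
434 = 256 + 128 + 32 + 16 + 2, so 620^434 ≡ 412·644·149·560·541 ≡ 127 (mod 677)
Right side y^r · r^s mod p:
Squares mod 677: 85^1≡85, 85^2≡455, 85^4≡540, 85^8≡490, 85^16≡442, 85^32≡388, 85^64≡250, 85^128≡216, 85^256≡620, 85^512≡541
606 = 512 + 64 + 16 + 8 + 4 + 2, so 85^606 ≡ 541·250·442·490·540·455 ≡ 6 (mod 677)
Squares mod 677: 606^1≡606, 606^2≡302, 606^4≡486, 606^8≡600, 606^16≡513, 606^32≡493, 606^64≡6, 606^128≡36, 606^256≡619
338 = 256 + 64 + 16 + 2, so 606^338 ≡ 619·6·513·302 ≡ 1 (mod 677)
6·1 = 6 ≡ 6 (mod 677)
127 ≠ 6, so verification fails.

no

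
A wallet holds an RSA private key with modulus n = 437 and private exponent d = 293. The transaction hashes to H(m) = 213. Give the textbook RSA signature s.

302

Squares mod 437: (H(m))^1≡213, (H(m))^2≡358, (H(m))^4≡123, (H(m))^8≡271, (H(m))^16≡25, (H(m))^32≡188, (H(m))^64≡384, (H(m))^128≡187, (H(m))^256≡9
293 = 256 + 32 + 4 + 1, so (H(m))^293 ≡ 9·188·123·213 ≡ 302 (mod 437)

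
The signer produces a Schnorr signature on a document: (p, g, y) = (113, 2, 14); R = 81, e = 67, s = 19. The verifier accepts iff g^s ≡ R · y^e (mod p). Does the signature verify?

does not verify

g^s mod p:
Squares mod 113: 2^1≡2, 2^2≡4, 2^4≡16, 2^8≡30, 2^16≡109
19 = 16 + 2 + 1, so 2^19 ≡ 109·4·2 ≡ 81 (mod 113)
R · y^e mod p:
Squares mod 113: 14^1≡14, 14^2≡83, 14^4≡109, 14^8≡16, 14^16≡30, 14^32≡109, 14^64≡16
67 = 64 + 2 + 1, so 14^67 ≡ 16·83·14 ≡ 60 (mod 113)
81·60 = 4860 ≡ 1 (mod 113)
81 ≠ 1; the check fails.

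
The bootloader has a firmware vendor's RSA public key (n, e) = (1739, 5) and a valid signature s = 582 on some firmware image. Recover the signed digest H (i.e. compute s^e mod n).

s^2 ≡ 582^2 = 338724 ≡ 1358
s^4 ≡ 1358^2 = 1844164 ≡ 824
5 = 4 + 1, so s^5 ≡ 824·582 ≡ 1343 (mod 1739)

1343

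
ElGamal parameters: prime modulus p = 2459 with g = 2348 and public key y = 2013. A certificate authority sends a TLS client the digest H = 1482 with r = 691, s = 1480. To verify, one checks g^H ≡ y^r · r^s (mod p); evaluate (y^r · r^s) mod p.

2013^2 = 4052169 ≡ 2196
2013^4 ≡ 2196^2 = 4822416 ≡ 317
2013^8 ≡ 317^2 = 100489 ≡ 2129
2013^16 ≡ 2129^2 = 4532641 ≡ 704
2013^32 ≡ 704^2 = 495616 ≡ 1357
2013^64 ≡ 1357^2 = 1841449 ≡ 2117
2013^128 ≡ 2117^2 = 4481689 ≡ 1391
2013^256 ≡ 1391^2 = 1934881 ≡ 2107
2013^512 ≡ 2107^2 = 4439449 ≡ 954
691 = 512 + 128 + 32 + 16 + 2 + 1, so 2013^691 ≡ 954·1391·1357·704·2196·2013 ≡ 1047 (mod 2459)
691^2 = 477481 ≡ 435
691^4 ≡ 435^2 = 189225 ≡ 2341
691^8 ≡ 2341^2 = 5480281 ≡ 1629
691^16 ≡ 1629^2 = 2653641 ≡ 380
691^32 ≡ 380^2 = 144400 ≡ 1778
691^64 ≡ 1778^2 = 3161284 ≡ 1469
691^128 ≡ 1469^2 = 2157961 ≡ 1418
691^256 ≡ 1418^2 = 2010724 ≡ 1721
691^512 ≡ 1721^2 = 2961841 ≡ 1205
691^1024 ≡ 1205^2 = 1452025 ≡ 1215
1480 = 1024 + 256 + 128 + 64 + 8, so 691^1480 ≡ 1215·1721·1418·1469·1629 ≡ 1310 (mod 2459)
y^r · r^s ≡ 1047·1310 = 1371570 ≡ 1907 (mod 2459)

1907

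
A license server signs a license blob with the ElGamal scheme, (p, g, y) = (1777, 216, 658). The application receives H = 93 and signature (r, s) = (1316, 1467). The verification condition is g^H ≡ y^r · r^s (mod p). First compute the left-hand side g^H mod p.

1001

216^2 = 46656 ≡ 454
216^4 ≡ 454^2 = 206116 ≡ 1761
216^8 ≡ 1761^2 = 3101121 ≡ 256
216^16 ≡ 256^2 = 65536 ≡ 1564
216^32 ≡ 1564^2 = 2446096 ≡ 944
216^64 ≡ 944^2 = 891136 ≡ 859
93 = 64 + 16 + 8 + 4 + 1, so 216^93 ≡ 859·1564·256·1761·216 ≡ 1001 (mod 1777)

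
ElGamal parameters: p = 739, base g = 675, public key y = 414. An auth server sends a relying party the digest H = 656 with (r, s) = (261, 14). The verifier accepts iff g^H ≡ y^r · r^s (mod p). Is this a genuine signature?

Left side g^H mod p:
Squares mod 739: 675^1≡675, 675^2≡401, 675^4≡438, 675^8≡443, 675^16≡414, 675^32≡687, 675^64≡487, 675^128≡689, 675^256≡283, 675^512≡277
656 = 512 + 128 + 16, so 675^656 ≡ 277·689·414 ≡ 1 (mod 739)
Right side y^r · r^s mod p:
Squares mod 739: 414^1≡414, 414^2≡687, 414^4≡487, 414^8≡689, 414^16≡283, 414^32≡277, 414^64≡612, 414^128≡610, 414^256≡383
261 = 256 + 4 + 1, so 414^261 ≡ 383·487·414 ≡ 106 (mod 739)
Squares mod 739: 261^1≡261, 261^2≡133, 261^4≡692, 261^8≡731
14 = 8 + 4 + 2, so 261^14 ≡ 731·692·133 ≡ 495 (mod 739)
106·495 = 52470 ≡ 1 (mod 739)
1 ≡ 1 (mod 739), so the signature is genuine.

genuine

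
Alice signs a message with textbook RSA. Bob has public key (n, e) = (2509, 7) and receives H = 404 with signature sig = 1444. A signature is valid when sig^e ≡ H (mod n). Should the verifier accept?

sig^2 ≡ 1444^2 = 2085136 ≡ 157
sig^4 ≡ 157^2 = 24649 ≡ 2068
7 = 4 + 2 + 1, so sig^7 ≡ 2068·157·1444 ≡ 404 (mod 2509)
404 = H, so the signature checks out.

accept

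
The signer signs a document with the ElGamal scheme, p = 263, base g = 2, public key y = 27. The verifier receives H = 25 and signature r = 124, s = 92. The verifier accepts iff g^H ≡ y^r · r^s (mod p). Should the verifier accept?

reject

Left side g^H mod p:
Squares mod 263: 2^1≡2, 2^2≡4, 2^4≡16, 2^8≡256, 2^16≡49
25 = 16 + 8 + 1, so 2^25 ≡ 49·256·2 ≡ 103 (mod 263)
Right side y^r · r^s mod p:
Squares mod 263: 27^1≡27, 27^2≡203, 27^4≡181, 27^8≡149, 27^16≡109, 27^32≡46, 27^64≡12
124 = 64 + 32 + 16 + 8 + 4, so 27^124 ≡ 12·46·109·149·181 ≡ 242 (mod 263)
Squares mod 263: 124^1≡124, 124^2≡122, 124^4≡156, 124^8≡140, 124^16≡138, 124^32≡108, 124^64≡92
92 = 64 + 16 + 8 + 4, so 124^92 ≡ 92·138·140·156 ≡ 3 (mod 263)
242·3 = 726 ≡ 200 (mod 263)
103 ≠ 200, so verification fails.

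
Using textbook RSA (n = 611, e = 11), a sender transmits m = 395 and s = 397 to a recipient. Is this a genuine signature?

Squares mod 611: s^1≡397, s^2≡582, s^4≡230, s^8≡354
11 = 8 + 2 + 1, so s^11 ≡ 354·582·397 ≡ 379 (mod 611)
379 ≠ 395, so verification fails.

forged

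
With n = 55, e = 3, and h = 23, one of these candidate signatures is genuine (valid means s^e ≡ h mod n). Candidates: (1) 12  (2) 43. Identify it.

Candidate 1: 12^2 = 144 ≡ 34; 3 = 2 + 1, so 12^3 ≡ 34·12 ≡ 23 (mod 55)
  → matches h = 23
Candidate 2: 43^2 = 1849 ≡ 34; 3 = 2 + 1, so 43^3 ≡ 34·43 ≡ 32 (mod 55)

1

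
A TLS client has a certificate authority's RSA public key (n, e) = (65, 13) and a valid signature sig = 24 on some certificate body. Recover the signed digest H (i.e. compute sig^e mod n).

24

sig^2 ≡ 24^2 = 576 ≡ 56
sig^4 ≡ 56^2 = 3136 ≡ 16
sig^8 ≡ 16^2 = 256 ≡ 61
13 = 8 + 4 + 1, so sig^13 ≡ 61·16·24 ≡ 24 (mod 65)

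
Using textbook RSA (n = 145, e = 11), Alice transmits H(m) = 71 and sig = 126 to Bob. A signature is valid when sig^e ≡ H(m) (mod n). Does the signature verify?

does not verify

sig^2 ≡ 126^2 = 15876 ≡ 71
sig^4 ≡ 71^2 = 5041 ≡ 111
sig^8 ≡ 111^2 = 12321 ≡ 141
11 = 8 + 2 + 1, so sig^11 ≡ 141·71·126 ≡ 31 (mod 145)
31 ≠ 71, so verification fails.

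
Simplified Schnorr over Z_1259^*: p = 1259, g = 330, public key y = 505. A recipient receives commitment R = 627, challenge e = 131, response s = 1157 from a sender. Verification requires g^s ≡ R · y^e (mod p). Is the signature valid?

g^s mod p:
330^2 = 108900 ≡ 626
330^4 ≡ 626^2 = 391876 ≡ 327
330^8 ≡ 327^2 = 106929 ≡ 1173
330^16 ≡ 1173^2 = 1375929 ≡ 1101
330^32 ≡ 1101^2 = 1212201 ≡ 1043
330^64 ≡ 1043^2 = 1087849 ≡ 73
330^128 ≡ 73^2 = 5329 ≡ 293
330^256 ≡ 293^2 = 85849 ≡ 237
330^512 ≡ 237^2 = 56169 ≡ 773
330^1024 ≡ 773^2 = 597529 ≡ 763
1157 = 1024 + 128 + 4 + 1, so 330^1157 ≡ 763·293·327·330 ≡ 1248 (mod 1259)
R · y^e mod p:
505^2 = 255025 ≡ 707
505^4 ≡ 707^2 = 499849 ≡ 26
505^8 ≡ 26^2 = 676
505^16 ≡ 676^2 = 456976 ≡ 1218
505^32 ≡ 1218^2 = 1483524 ≡ 422
505^64 ≡ 422^2 = 178084 ≡ 565
505^128 ≡ 565^2 = 319225 ≡ 698
131 = 128 + 2 + 1, so 505^131 ≡ 698·707·505 ≡ 193 (mod 1259)
627·193 = 121011 ≡ 147 (mod 1259)
1248 ≠ 147; the check fails.

invalid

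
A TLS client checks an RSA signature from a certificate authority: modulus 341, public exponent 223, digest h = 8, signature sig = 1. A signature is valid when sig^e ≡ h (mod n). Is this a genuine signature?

forged

sig^2 ≡ 1^2 = 1
sig^4 ≡ 1^2 = 1
sig^8 ≡ 1^2 = 1
sig^16 ≡ 1^2 = 1
sig^32 ≡ 1^2 = 1
sig^64 ≡ 1^2 = 1
sig^128 ≡ 1^2 = 1
223 = 128 + 64 + 16 + 8 + 4 + 2 + 1, so sig^223 ≡ 1·1·1·1·1·1·1 ≡ 1 (mod 341)
The recovered value 1 does not match the digest 8.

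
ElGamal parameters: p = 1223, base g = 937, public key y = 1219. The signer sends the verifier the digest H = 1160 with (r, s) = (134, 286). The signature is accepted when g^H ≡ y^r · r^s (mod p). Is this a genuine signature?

forged

Left side g^H mod p:
937^2 = 877969 ≡ 1078
937^4 ≡ 1078^2 = 1162084 ≡ 234
937^8 ≡ 234^2 = 54756 ≡ 944
937^16 ≡ 944^2 = 891136 ≡ 792
937^32 ≡ 792^2 = 627264 ≡ 1088
937^64 ≡ 1088^2 = 1183744 ≡ 1103
937^128 ≡ 1103^2 = 1216609 ≡ 947
937^256 ≡ 947^2 = 896809 ≡ 350
937^512 ≡ 350^2 = 122500 ≡ 200
937^1024 ≡ 200^2 = 40000 ≡ 864
1160 = 1024 + 128 + 8, so 937^1160 ≡ 864·947·944 ≡ 256 (mod 1223)
Right side y^r · r^s mod p:
1219^2 = 1485961 ≡ 16
1219^4 ≡ 16^2 = 256
1219^8 ≡ 256^2 = 65536 ≡ 717
1219^16 ≡ 717^2 = 514089 ≡ 429
1219^32 ≡ 429^2 = 184041 ≡ 591
1219^64 ≡ 591^2 = 349281 ≡ 726
1219^128 ≡ 726^2 = 527076 ≡ 1186
134 = 128 + 4 + 2, so 1219^134 ≡ 1186·256·16 ≡ 100 (mod 1223)
134^2 = 17956 ≡ 834
134^4 ≡ 834^2 = 695556 ≡ 892
134^8 ≡ 892^2 = 795664 ≡ 714
134^16 ≡ 714^2 = 509796 ≡ 1028
134^32 ≡ 1028^2 = 1056784 ≡ 112
134^64 ≡ 112^2 = 12544 ≡ 314
134^128 ≡ 314^2 = 98596 ≡ 756
134^256 ≡ 756^2 = 571536 ≡ 395
286 = 256 + 16 + 8 + 4 + 2, so 134^286 ≡ 395·1028·714·892·834 ≡ 1147 (mod 1223)
100·1147 = 114700 ≡ 961 (mod 1223)
256 ≠ 961, so verification fails.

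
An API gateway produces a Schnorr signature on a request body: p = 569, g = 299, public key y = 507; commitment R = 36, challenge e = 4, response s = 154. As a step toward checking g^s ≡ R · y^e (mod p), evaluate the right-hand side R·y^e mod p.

Squares mod 569: 507^1≡507, 507^2≡430, 507^4≡544
507^4 ≡ 544 (mod 569)
R · y^e ≡ 36·544 = 19584 ≡ 238 (mod 569)

238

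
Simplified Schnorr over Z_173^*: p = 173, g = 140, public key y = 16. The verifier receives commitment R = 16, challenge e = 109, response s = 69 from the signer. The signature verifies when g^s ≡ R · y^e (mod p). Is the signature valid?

g^s mod p:
140^69 mod 173 = 14
R · y^e mod p:
16^109 mod 173 = 109
16·109 = 1744 ≡ 14 (mod 173)
14 ≡ 14 (mod 173); signature holds.

valid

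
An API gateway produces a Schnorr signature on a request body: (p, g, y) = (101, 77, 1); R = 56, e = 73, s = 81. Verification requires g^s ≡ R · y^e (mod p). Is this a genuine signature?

forged

g^s mod p:
77^2 = 5929 ≡ 71
77^4 ≡ 71^2 = 5041 ≡ 92
77^8 ≡ 92^2 = 8464 ≡ 81
77^16 ≡ 81^2 = 6561 ≡ 97
77^32 ≡ 97^2 = 9409 ≡ 16
77^64 ≡ 16^2 = 256 ≡ 54
81 = 64 + 16 + 1, so 77^81 ≡ 54·97·77 ≡ 33 (mod 101)
R · y^e mod p:
1^2 = 1
1^4 ≡ 1^2 = 1
1^8 ≡ 1^2 = 1
1^16 ≡ 1^2 = 1
1^32 ≡ 1^2 = 1
1^64 ≡ 1^2 = 1
73 = 64 + 8 + 1, so 1^73 ≡ 1·1·1 ≡ 1 (mod 101)
56·1 = 56 ≡ 56 (mod 101)
33 ≠ 56; the check fails.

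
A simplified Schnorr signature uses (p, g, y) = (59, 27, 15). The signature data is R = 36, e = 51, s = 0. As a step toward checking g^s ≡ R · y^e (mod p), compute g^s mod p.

27^0 mod 59 = 1

1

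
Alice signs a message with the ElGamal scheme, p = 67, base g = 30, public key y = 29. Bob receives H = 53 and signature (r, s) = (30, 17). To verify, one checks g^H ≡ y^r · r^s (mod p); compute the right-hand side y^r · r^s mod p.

29^30 mod 67 = 1
30^17 mod 67 = 38
y^r · r^s ≡ 1·38 = 38 ≡ 38 (mod 67)

38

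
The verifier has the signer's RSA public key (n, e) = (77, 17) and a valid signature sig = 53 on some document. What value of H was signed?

37

sig^17 mod 77 = 37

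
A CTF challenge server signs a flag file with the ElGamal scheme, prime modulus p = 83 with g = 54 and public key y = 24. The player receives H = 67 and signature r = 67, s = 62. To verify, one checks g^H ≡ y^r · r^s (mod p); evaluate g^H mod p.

54^2 = 2916 ≡ 11
54^4 ≡ 11^2 = 121 ≡ 38
54^8 ≡ 38^2 = 1444 ≡ 33
54^16 ≡ 33^2 = 1089 ≡ 10
54^32 ≡ 10^2 = 100 ≡ 17
54^64 ≡ 17^2 = 289 ≡ 40
67 = 64 + 2 + 1, so 54^67 ≡ 40·11·54 ≡ 22 (mod 83)

22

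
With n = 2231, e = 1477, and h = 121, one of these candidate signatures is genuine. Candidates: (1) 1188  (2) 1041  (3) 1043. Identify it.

3

Candidate 1: Squares mod 2231: 1188^1≡1188, 1188^2≡1352, 1188^4≡715, 1188^8≡326, 1188^16≡1419, 1188^32≡1199, 1188^64≡837, 1188^128≡35, 1188^256≡1225, 1188^512≡1393, 1188^1024≡1710; 1477 = 1024 + 256 + 128 + 64 + 4 + 1, so 1188^1477 ≡ 1710·1225·35·837·715·1188 ≡ 2110 (mod 2231)
Candidate 2: Squares mod 2231: 1041^1≡1041, 1041^2≡1646, 1041^4≡882, 1041^8≡1536, 1041^16≡1129, 1041^32≡740, 1041^64≡1005, 1041^128≡1613, 1041^256≡423, 1041^512≡449, 1041^1024≡811; 1477 = 1024 + 256 + 128 + 64 + 4 + 1, so 1041^1477 ≡ 811·423·1613·1005·882·1041 ≡ 1343 (mod 2231)
Candidate 3: Squares mod 2231: 1043^1≡1043, 1043^2≡1352, 1043^4≡715, 1043^8≡326, 1043^16≡1419, 1043^32≡1199, 1043^64≡837, 1043^128≡35, 1043^256≡1225, 1043^512≡1393, 1043^1024≡1710; 1477 = 1024 + 256 + 128 + 64 + 4 + 1, so 1043^1477 ≡ 1710·1225·35·837·715·1043 ≡ 121 (mod 2231)
  → matches h = 121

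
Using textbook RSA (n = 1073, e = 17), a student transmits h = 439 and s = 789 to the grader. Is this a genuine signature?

s^2 ≡ 789^2 = 622521 ≡ 181
s^4 ≡ 181^2 = 32761 ≡ 571
s^8 ≡ 571^2 = 326041 ≡ 922
s^16 ≡ 922^2 = 850084 ≡ 268
17 = 16 + 1, so s^17 ≡ 268·789 ≡ 71 (mod 1073)
s^17 mod 1073 = 71, but h = 439.

forged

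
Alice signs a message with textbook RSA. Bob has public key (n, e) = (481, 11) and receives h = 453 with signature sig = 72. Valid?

no

sig^2 ≡ 72^2 = 5184 ≡ 374
sig^4 ≡ 374^2 = 139876 ≡ 386
sig^8 ≡ 386^2 = 148996 ≡ 367
11 = 8 + 2 + 1, so sig^11 ≡ 367·374·72 ≡ 431 (mod 481)
sig^11 mod 481 = 431, but h = 453.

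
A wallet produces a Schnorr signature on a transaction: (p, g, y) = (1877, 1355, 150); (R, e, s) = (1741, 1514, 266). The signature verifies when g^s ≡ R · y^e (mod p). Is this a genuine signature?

genuine

g^s mod p:
1355^2 = 1836025 ≡ 319
1355^4 ≡ 319^2 = 101761 ≡ 403
1355^8 ≡ 403^2 = 162409 ≡ 987
1355^16 ≡ 987^2 = 974169 ≡ 6
1355^32 ≡ 6^2 = 36
1355^64 ≡ 36^2 = 1296
1355^128 ≡ 1296^2 = 1679616 ≡ 1578
1355^256 ≡ 1578^2 = 2490084 ≡ 1182
266 = 256 + 8 + 2, so 1355^266 ≡ 1182·987·319 ≡ 1579 (mod 1877)
R · y^e mod p:
150^2 = 22500 ≡ 1853
150^4 ≡ 1853^2 = 3433609 ≡ 576
150^8 ≡ 576^2 = 331776 ≡ 1424
150^16 ≡ 1424^2 = 2027776 ≡ 616
150^32 ≡ 616^2 = 379456 ≡ 302
150^64 ≡ 302^2 = 91204 ≡ 1108
150^128 ≡ 1108^2 = 1227664 ≡ 106
150^256 ≡ 106^2 = 11236 ≡ 1851
150^512 ≡ 1851^2 = 3426201 ≡ 676
150^1024 ≡ 676^2 = 456976 ≡ 865
1514 = 1024 + 256 + 128 + 64 + 32 + 8 + 2, so 150^1514 ≡ 865·1851·106·1108·302·1424·1853 ≡ 85 (mod 1877)
1741·85 = 147985 ≡ 1579 (mod 1877)
1579 ≡ 1579 (mod 1877); signature holds.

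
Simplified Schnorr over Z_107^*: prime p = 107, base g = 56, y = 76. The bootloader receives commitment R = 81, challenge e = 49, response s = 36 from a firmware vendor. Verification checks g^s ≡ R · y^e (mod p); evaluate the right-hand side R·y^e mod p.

47

76^2 = 5776 ≡ 105
76^4 ≡ 105^2 = 11025 ≡ 4
76^8 ≡ 4^2 = 16
76^16 ≡ 16^2 = 256 ≡ 42
76^32 ≡ 42^2 = 1764 ≡ 52
49 = 32 + 16 + 1, so 76^49 ≡ 52·42·76 ≡ 27 (mod 107)
R · y^e ≡ 81·27 = 2187 ≡ 47 (mod 107)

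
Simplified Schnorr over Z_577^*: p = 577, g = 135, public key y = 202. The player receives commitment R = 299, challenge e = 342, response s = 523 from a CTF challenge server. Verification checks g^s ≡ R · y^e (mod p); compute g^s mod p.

135^2 = 18225 ≡ 338
135^4 ≡ 338^2 = 114244 ≡ 575
135^8 ≡ 575^2 = 330625 ≡ 4
135^16 ≡ 4^2 = 16
135^32 ≡ 16^2 = 256
135^64 ≡ 256^2 = 65536 ≡ 335
135^128 ≡ 335^2 = 112225 ≡ 287
135^256 ≡ 287^2 = 82369 ≡ 435
135^512 ≡ 435^2 = 189225 ≡ 546
523 = 512 + 8 + 2 + 1, so 135^523 ≡ 546·4·338·135 ≡ 519 (mod 577)

519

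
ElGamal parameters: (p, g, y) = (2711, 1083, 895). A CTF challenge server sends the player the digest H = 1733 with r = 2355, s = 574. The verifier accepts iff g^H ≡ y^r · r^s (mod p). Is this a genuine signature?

Left side g^H mod p:
1083^1733 mod 2711 = 708
Right side y^r · r^s mod p:
895^2355 mod 2711 = 1986
2355^574 mod 2711 = 1319
1986·1319 = 2619534 ≡ 708 (mod 2711)
708 ≡ 708 (mod 2711), so the signature is genuine.

genuine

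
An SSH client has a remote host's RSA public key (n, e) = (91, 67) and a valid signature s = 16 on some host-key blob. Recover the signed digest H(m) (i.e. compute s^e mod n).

16

s^2 ≡ 16^2 = 256 ≡ 74
s^4 ≡ 74^2 = 5476 ≡ 16
s^8 ≡ 16^2 = 256 ≡ 74
s^16 ≡ 74^2 = 5476 ≡ 16
s^32 ≡ 16^2 = 256 ≡ 74
s^64 ≡ 74^2 = 5476 ≡ 16
67 = 64 + 2 + 1, so s^67 ≡ 16·74·16 ≡ 16 (mod 91)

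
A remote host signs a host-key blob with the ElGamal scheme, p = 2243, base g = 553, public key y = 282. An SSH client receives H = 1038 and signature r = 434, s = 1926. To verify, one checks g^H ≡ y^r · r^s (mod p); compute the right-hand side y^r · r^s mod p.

1210

Squares mod 2243: 282^1≡282, 282^2≡1019, 282^4≡2095, 282^8≡1717, 282^16≡787, 282^32≡301, 282^64≡881, 282^128≡83, 282^256≡160
434 = 256 + 128 + 32 + 16 + 2, so 282^434 ≡ 160·83·301·787·1019 ≡ 260 (mod 2243)
Squares mod 2243: 434^1≡434, 434^2≡2187, 434^4≡893, 434^8≡1184, 434^16≡2224, 434^32≡361, 434^64≡227, 434^128≡2183, 434^256≡1357, 434^512≡2189, 434^1024≡673
1926 = 1024 + 512 + 256 + 128 + 4 + 2, so 434^1926 ≡ 673·2189·1357·2183·893·2187 ≡ 436 (mod 2243)
y^r · r^s ≡ 260·436 = 113360 ≡ 1210 (mod 2243)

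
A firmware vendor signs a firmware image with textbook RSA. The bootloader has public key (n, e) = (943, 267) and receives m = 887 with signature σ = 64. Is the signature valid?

invalid

σ^2 ≡ 64^2 = 4096 ≡ 324
σ^4 ≡ 324^2 = 104976 ≡ 303
σ^8 ≡ 303^2 = 91809 ≡ 338
σ^16 ≡ 338^2 = 114244 ≡ 141
σ^32 ≡ 141^2 = 19881 ≡ 78
σ^64 ≡ 78^2 = 6084 ≡ 426
σ^128 ≡ 426^2 = 181476 ≡ 420
σ^256 ≡ 420^2 = 176400 ≡ 59
267 = 256 + 8 + 2 + 1, so σ^267 ≡ 59·338·324·64 ≡ 496 (mod 943)
The recovered value 496 does not match the digest 887.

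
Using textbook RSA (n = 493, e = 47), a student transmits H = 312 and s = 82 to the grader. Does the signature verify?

s^2 ≡ 82^2 = 6724 ≡ 315
s^4 ≡ 315^2 = 99225 ≡ 132
s^8 ≡ 132^2 = 17424 ≡ 169
s^16 ≡ 169^2 = 28561 ≡ 460
s^32 ≡ 460^2 = 211600 ≡ 103
47 = 32 + 8 + 4 + 2 + 1, so s^47 ≡ 103·169·132·315·82 ≡ 181 (mod 493)
s^47 mod 493 = 181, but H = 312.

does not verify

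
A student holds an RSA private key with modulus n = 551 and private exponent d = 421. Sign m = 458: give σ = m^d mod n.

52

m^2 ≡ 458^2 = 209764 ≡ 384
m^4 ≡ 384^2 = 147456 ≡ 339
m^8 ≡ 339^2 = 114921 ≡ 313
m^16 ≡ 313^2 = 97969 ≡ 442
m^32 ≡ 442^2 = 195364 ≡ 310
m^64 ≡ 310^2 = 96100 ≡ 226
m^128 ≡ 226^2 = 51076 ≡ 384
m^256 ≡ 384^2 = 147456 ≡ 339
421 = 256 + 128 + 32 + 4 + 1, so m^421 ≡ 339·384·310·339·458 ≡ 52 (mod 551)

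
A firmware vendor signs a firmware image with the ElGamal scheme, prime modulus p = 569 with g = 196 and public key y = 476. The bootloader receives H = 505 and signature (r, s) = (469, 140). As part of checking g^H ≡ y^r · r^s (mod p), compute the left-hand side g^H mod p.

348

196^2 = 38416 ≡ 293
196^4 ≡ 293^2 = 85849 ≡ 499
196^8 ≡ 499^2 = 249001 ≡ 348
196^16 ≡ 348^2 = 121104 ≡ 476
196^32 ≡ 476^2 = 226576 ≡ 114
196^64 ≡ 114^2 = 12996 ≡ 478
196^128 ≡ 478^2 = 228484 ≡ 315
196^256 ≡ 315^2 = 99225 ≡ 219
505 = 256 + 128 + 64 + 32 + 16 + 8 + 1, so 196^505 ≡ 219·315·478·114·476·348·196 ≡ 348 (mod 569)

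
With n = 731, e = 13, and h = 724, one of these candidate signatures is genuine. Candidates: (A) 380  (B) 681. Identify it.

Candidate A: 380^13 mod 731 = 724
  → matches h = 724
Candidate B: 681^13 mod 731 = 681

A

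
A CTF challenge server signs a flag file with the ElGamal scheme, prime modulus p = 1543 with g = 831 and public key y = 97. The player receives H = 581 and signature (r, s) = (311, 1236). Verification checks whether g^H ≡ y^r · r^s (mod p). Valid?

yes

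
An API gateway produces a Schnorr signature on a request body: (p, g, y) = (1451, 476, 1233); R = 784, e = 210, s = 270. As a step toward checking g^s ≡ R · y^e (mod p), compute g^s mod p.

398

Squares mod 1451: 476^1≡476, 476^2≡220, 476^4≡517, 476^8≡305, 476^16≡161, 476^32≡1254, 476^64≡1083, 476^128≡481, 476^256≡652
270 = 256 + 8 + 4 + 2, so 476^270 ≡ 652·305·517·220 ≡ 398 (mod 1451)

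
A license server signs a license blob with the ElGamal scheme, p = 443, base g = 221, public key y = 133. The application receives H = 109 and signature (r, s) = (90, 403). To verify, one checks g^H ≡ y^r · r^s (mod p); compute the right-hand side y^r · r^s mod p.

42

133^2 = 17689 ≡ 412
133^4 ≡ 412^2 = 169744 ≡ 75
133^8 ≡ 75^2 = 5625 ≡ 309
133^16 ≡ 309^2 = 95481 ≡ 236
133^32 ≡ 236^2 = 55696 ≡ 321
133^64 ≡ 321^2 = 103041 ≡ 265
90 = 64 + 16 + 8 + 2, so 133^90 ≡ 265·236·309·412 ≡ 12 (mod 443)
90^2 = 8100 ≡ 126
90^4 ≡ 126^2 = 15876 ≡ 371
90^8 ≡ 371^2 = 137641 ≡ 311
90^16 ≡ 311^2 = 96721 ≡ 147
90^32 ≡ 147^2 = 21609 ≡ 345
90^64 ≡ 345^2 = 119025 ≡ 301
90^128 ≡ 301^2 = 90601 ≡ 229
90^256 ≡ 229^2 = 52441 ≡ 167
403 = 256 + 128 + 16 + 2 + 1, so 90^403 ≡ 167·229·147·126·90 ≡ 225 (mod 443)
y^r · r^s ≡ 12·225 = 2700 ≡ 42 (mod 443)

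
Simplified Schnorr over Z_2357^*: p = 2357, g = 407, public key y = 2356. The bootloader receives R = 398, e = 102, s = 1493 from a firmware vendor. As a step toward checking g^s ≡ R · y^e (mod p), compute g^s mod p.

398

Squares mod 2357: 407^1≡407, 407^2≡659, 407^4≡593, 407^8≡456, 407^16≡520, 407^32≡1702, 407^64≡51, 407^128≡244, 407^256≡611, 407^512≡915, 407^1024≡490
1493 = 1024 + 256 + 128 + 64 + 16 + 4 + 1, so 407^1493 ≡ 490·611·244·51·520·593·407 ≡ 398 (mod 2357)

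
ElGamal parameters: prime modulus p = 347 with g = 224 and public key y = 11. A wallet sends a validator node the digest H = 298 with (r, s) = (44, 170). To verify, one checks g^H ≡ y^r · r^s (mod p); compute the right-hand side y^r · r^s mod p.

11^44 mod 347 = 110
44^170 mod 347 = 154
y^r · r^s ≡ 110·154 = 16940 ≡ 284 (mod 347)

284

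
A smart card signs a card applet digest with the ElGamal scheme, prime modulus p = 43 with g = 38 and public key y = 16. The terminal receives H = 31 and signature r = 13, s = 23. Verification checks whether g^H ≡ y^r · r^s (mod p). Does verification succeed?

Left side g^H mod p:
38^2 = 1444 ≡ 25
38^4 ≡ 25^2 = 625 ≡ 23
38^8 ≡ 23^2 = 529 ≡ 13
38^16 ≡ 13^2 = 169 ≡ 40
31 = 16 + 8 + 4 + 2 + 1, so 38^31 ≡ 40·13·23·25·38 ≡ 24 (mod 43)
Right side y^r · r^s mod p:
16^2 = 256 ≡ 41
16^4 ≡ 41^2 = 1681 ≡ 4
16^8 ≡ 4^2 = 16
13 = 8 + 4 + 1, so 16^13 ≡ 16·4·16 ≡ 35 (mod 43)
13^2 = 169 ≡ 40
13^4 ≡ 40^2 = 1600 ≡ 9
13^8 ≡ 9^2 = 81 ≡ 38
13^16 ≡ 38^2 = 1444 ≡ 25
23 = 16 + 4 + 2 + 1, so 13^23 ≡ 25·9·40·13 ≡ 40 (mod 43)
35·40 = 1400 ≡ 24 (mod 43)
24 ≡ 24 (mod 43), so the signature is genuine.

passes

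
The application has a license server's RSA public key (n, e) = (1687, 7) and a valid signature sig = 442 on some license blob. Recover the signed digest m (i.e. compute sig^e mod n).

1471

sig^7 mod 1687 = 1471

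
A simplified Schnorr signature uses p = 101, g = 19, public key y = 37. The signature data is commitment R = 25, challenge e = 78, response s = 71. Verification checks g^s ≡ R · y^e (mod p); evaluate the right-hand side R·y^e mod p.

88

Squares mod 101: 37^1≡37, 37^2≡56, 37^4≡5, 37^8≡25, 37^16≡19, 37^32≡58, 37^64≡31
78 = 64 + 8 + 4 + 2, so 37^78 ≡ 31·25·5·56 ≡ 52 (mod 101)
R · y^e ≡ 25·52 = 1300 ≡ 88 (mod 101)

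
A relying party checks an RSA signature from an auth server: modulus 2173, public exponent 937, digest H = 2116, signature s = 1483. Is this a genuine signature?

s^937 mod 2173 = 317
The recovered value 317 does not match the digest 2116.

forged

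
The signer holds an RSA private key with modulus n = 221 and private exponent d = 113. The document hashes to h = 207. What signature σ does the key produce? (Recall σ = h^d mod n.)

h^2 ≡ 207^2 = 42849 ≡ 196
h^4 ≡ 196^2 = 38416 ≡ 183
h^8 ≡ 183^2 = 33489 ≡ 118
h^16 ≡ 118^2 = 13924 ≡ 1
h^32 ≡ 1^2 = 1
h^64 ≡ 1^2 = 1
113 = 64 + 32 + 16 + 1, so h^113 ≡ 1·1·1·207 ≡ 207 (mod 221)

207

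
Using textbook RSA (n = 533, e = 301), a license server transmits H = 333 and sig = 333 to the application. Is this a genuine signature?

genuine

sig^2 ≡ 333^2 = 110889 ≡ 25
sig^4 ≡ 25^2 = 625 ≡ 92
sig^8 ≡ 92^2 = 8464 ≡ 469
sig^16 ≡ 469^2 = 219961 ≡ 365
sig^32 ≡ 365^2 = 133225 ≡ 508
sig^64 ≡ 508^2 = 258064 ≡ 92
sig^128 ≡ 92^2 = 8464 ≡ 469
sig^256 ≡ 469^2 = 219961 ≡ 365
301 = 256 + 32 + 8 + 4 + 1, so sig^301 ≡ 365·508·469·92·333 ≡ 333 (mod 533)
Since 333 equals the digest 333, verification succeeds.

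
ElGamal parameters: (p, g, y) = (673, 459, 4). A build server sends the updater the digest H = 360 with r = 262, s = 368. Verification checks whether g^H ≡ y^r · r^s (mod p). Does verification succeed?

Left side g^H mod p:
Squares mod 673: 459^1≡459, 459^2≡32, 459^4≡351, 459^8≡42, 459^16≡418, 459^32≡417, 459^64≡255, 459^128≡417, 459^256≡255
360 = 256 + 64 + 32 + 8, so 459^360 ≡ 255·255·417·42 ≡ 615 (mod 673)
Right side y^r · r^s mod p:
Squares mod 673: 4^1≡4, 4^2≡16, 4^4≡256, 4^8≡255, 4^16≡417, 4^32≡255, 4^64≡417, 4^128≡255, 4^256≡417
262 = 256 + 4 + 2, so 4^262 ≡ 417·256·16 ≡ 631 (mod 673)
Squares mod 673: 262^1≡262, 262^2≡671, 262^4≡4, 262^8≡16, 262^16≡256, 262^32≡255, 262^64≡417, 262^128≡255, 262^256≡417
368 = 256 + 64 + 32 + 16, so 262^368 ≡ 417·417·255·256 ≡ 418 (mod 673)
631·418 = 263758 ≡ 615 (mod 673)
615 ≡ 615 (mod 673), so the signature is genuine.

passes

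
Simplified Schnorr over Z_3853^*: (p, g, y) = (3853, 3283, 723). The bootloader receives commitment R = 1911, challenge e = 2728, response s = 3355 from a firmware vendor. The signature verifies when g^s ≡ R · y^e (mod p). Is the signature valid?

invalid

g^s mod p:
3283^2 = 10778089 ≡ 1248
3283^4 ≡ 1248^2 = 1557504 ≡ 892
3283^8 ≡ 892^2 = 795664 ≡ 1946
3283^16 ≡ 1946^2 = 3786916 ≡ 3270
3283^32 ≡ 3270^2 = 10692900 ≡ 825
3283^64 ≡ 825^2 = 680625 ≡ 2497
3283^128 ≡ 2497^2 = 6235009 ≡ 855
3283^256 ≡ 855^2 = 731025 ≡ 2808
3283^512 ≡ 2808^2 = 7884864 ≡ 1626
3283^1024 ≡ 1626^2 = 2643876 ≡ 718
3283^2048 ≡ 718^2 = 515524 ≡ 3075
3355 = 2048 + 1024 + 256 + 16 + 8 + 2 + 1, so 3283^3355 ≡ 3075·718·2808·3270·1946·1248·3283 ≡ 714 (mod 3853)
R · y^e mod p:
723^2 = 522729 ≡ 2574
723^4 ≡ 2574^2 = 6625476 ≡ 2169
723^8 ≡ 2169^2 = 4704561 ≡ 48
723^16 ≡ 48^2 = 2304
723^32 ≡ 2304^2 = 5308416 ≡ 2835
723^64 ≡ 2835^2 = 8037225 ≡ 3720
723^128 ≡ 3720^2 = 13838400 ≡ 2277
723^256 ≡ 2277^2 = 5184729 ≡ 2444
723^512 ≡ 2444^2 = 5973136 ≡ 986
723^1024 ≡ 986^2 = 972196 ≡ 1240
723^2048 ≡ 1240^2 = 1537600 ≡ 253
2728 = 2048 + 512 + 128 + 32 + 8, so 723^2728 ≡ 253·986·2277·2835·48 ≡ 1050 (mod 3853)
1911·1050 = 2006550 ≡ 2990 (mod 3853)
714 ≠ 2990; the check fails.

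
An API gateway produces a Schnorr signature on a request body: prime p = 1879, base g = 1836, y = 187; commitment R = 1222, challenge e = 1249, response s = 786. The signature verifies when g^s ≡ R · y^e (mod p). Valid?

no

g^s mod p:
Squares mod 1879: 1836^1≡1836, 1836^2≡1849, 1836^4≡900, 1836^8≡151, 1836^16≡253, 1836^32≡123, 1836^64≡97, 1836^128≡14, 1836^256≡196, 1836^512≡836
786 = 512 + 256 + 16 + 2, so 1836^786 ≡ 836·196·253·1849 ≡ 1722 (mod 1879)
R · y^e mod p:
Squares mod 1879: 187^1≡187, 187^2≡1147, 187^4≡309, 187^8≡1531, 187^16≡848, 187^32≡1326, 187^64≡1411, 187^128≡1060, 187^256≡1837, 187^512≡1764, 187^1024≡72
1249 = 1024 + 128 + 64 + 32 + 1, so 187^1249 ≡ 72·1060·1411·1326·187 ≡ 1308 (mod 1879)
1222·1308 = 1598376 ≡ 1226 (mod 1879)
1722 ≠ 1226; the check fails.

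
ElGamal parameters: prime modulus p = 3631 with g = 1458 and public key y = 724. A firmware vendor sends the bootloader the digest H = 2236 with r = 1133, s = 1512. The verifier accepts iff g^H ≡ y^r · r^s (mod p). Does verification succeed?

Left side g^H mod p:
Squares mod 3631: 1458^1≡1458, 1458^2≡1629, 1458^4≡3011, 1458^8≡3145, 1458^16≡181, 1458^32≡82, 1458^64≡3093, 1458^128≡2595, 1458^256≡2151, 1458^512≡907, 1458^1024≡2043, 1458^2048≡1830
2236 = 2048 + 128 + 32 + 16 + 8 + 4, so 1458^2236 ≡ 1830·2595·82·181·3145·3011 ≡ 2051 (mod 3631)
Right side y^r · r^s mod p:
Squares mod 3631: 724^1≡724, 724^2≡1312, 724^4≡250, 724^8≡773, 724^16≡2045, 724^32≡2744, 724^64≡2473, 724^128≡1125, 724^256≡2037, 724^512≡2767, 724^1024≡2141
1133 = 1024 + 64 + 32 + 8 + 4 + 1, so 724^1133 ≡ 2141·2473·2744·773·250·724 ≡ 1417 (mod 3631)
Squares mod 3631: 1133^1≡1133, 1133^2≡1946, 1133^4≡3414, 1133^8≡3517, 1133^16≡2103, 1133^32≡51, 1133^64≡2601, 1133^128≡648, 1133^256≡2339, 1133^512≡2635, 1133^1024≡753
1512 = 1024 + 256 + 128 + 64 + 32 + 8, so 1133^1512 ≡ 753·2339·648·2601·51·3517 ≡ 1912 (mod 3631)
1417·1912 = 2709304 ≡ 578 (mod 3631)
2051 ≠ 578, so verification fails.

fails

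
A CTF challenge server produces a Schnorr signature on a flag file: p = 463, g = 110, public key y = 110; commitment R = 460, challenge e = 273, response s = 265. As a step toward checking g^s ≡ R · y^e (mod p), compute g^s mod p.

110^265 mod 463 = 298

298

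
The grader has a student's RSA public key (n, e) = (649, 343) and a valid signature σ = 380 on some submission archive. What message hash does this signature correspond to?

535

σ^2 ≡ 380^2 = 144400 ≡ 322
σ^4 ≡ 322^2 = 103684 ≡ 493
σ^8 ≡ 493^2 = 243049 ≡ 323
σ^16 ≡ 323^2 = 104329 ≡ 489
σ^32 ≡ 489^2 = 239121 ≡ 289
σ^64 ≡ 289^2 = 83521 ≡ 449
σ^128 ≡ 449^2 = 201601 ≡ 411
σ^256 ≡ 411^2 = 168921 ≡ 181
343 = 256 + 64 + 16 + 4 + 2 + 1, so σ^343 ≡ 181·449·489·493·322·380 ≡ 535 (mod 649)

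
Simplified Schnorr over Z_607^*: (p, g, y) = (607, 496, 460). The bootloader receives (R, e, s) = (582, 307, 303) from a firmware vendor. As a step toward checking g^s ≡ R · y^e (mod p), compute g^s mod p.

Squares mod 607: 496^1≡496, 496^2≡181, 496^4≡590, 496^8≡289, 496^16≡362, 496^32≡539, 496^64≡375, 496^128≡408, 496^256≡146
303 = 256 + 32 + 8 + 4 + 2 + 1, so 496^303 ≡ 146·539·289·590·181·496 ≡ 606 (mod 607)

606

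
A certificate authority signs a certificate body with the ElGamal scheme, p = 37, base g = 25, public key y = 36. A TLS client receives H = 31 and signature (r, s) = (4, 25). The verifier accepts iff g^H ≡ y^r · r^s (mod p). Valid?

Left side g^H mod p:
25^2 = 625 ≡ 33
25^4 ≡ 33^2 = 1089 ≡ 16
25^8 ≡ 16^2 = 256 ≡ 34
25^16 ≡ 34^2 = 1156 ≡ 9
31 = 16 + 8 + 4 + 2 + 1, so 25^31 ≡ 9·34·16·33·25 ≡ 21 (mod 37)
Right side y^r · r^s mod p:
36^2 = 1296 ≡ 1
36^4 ≡ 1^2 = 1
4^2 = 16
4^4 ≡ 16^2 = 256 ≡ 34
4^8 ≡ 34^2 = 1156 ≡ 9
4^16 ≡ 9^2 = 81 ≡ 7
25 = 16 + 8 + 1, so 4^25 ≡ 7·9·4 ≡ 30 (mod 37)
1·30 = 30 ≡ 30 (mod 37)
21 ≠ 30, so verification fails.

no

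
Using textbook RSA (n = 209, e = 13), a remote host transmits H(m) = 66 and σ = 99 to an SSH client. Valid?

yes

Squares mod 209: σ^1≡99, σ^2≡187, σ^4≡66, σ^8≡176
13 = 8 + 4 + 1, so σ^13 ≡ 176·66·99 ≡ 66 (mod 209)
σ^13 mod 209 = 66 matches H(m).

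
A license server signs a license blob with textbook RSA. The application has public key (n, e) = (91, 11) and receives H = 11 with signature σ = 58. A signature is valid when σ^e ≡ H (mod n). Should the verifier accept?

σ^2 ≡ 58^2 = 3364 ≡ 88
σ^4 ≡ 88^2 = 7744 ≡ 9
σ^8 ≡ 9^2 = 81
11 = 8 + 2 + 1, so σ^11 ≡ 81·88·58 ≡ 11 (mod 91)
11 = H, so the signature checks out.

accept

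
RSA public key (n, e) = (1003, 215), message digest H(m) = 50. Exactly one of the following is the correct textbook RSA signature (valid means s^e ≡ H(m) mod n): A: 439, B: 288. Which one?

Candidate A: 439^2 = 192721 ≡ 145; 439^4 ≡ 145^2 = 21025 ≡ 965; 439^8 ≡ 965^2 = 931225 ≡ 441; 439^16 ≡ 441^2 = 194481 ≡ 902; 439^32 ≡ 902^2 = 813604 ≡ 171; 439^64 ≡ 171^2 = 29241 ≡ 154; 439^128 ≡ 154^2 = 23716 ≡ 647; 215 = 128 + 64 + 16 + 4 + 2 + 1, so 439^215 ≡ 647·154·902·965·145·439 ≡ 57 (mod 1003)
Candidate B: 288^2 = 82944 ≡ 698; 288^4 ≡ 698^2 = 487204 ≡ 749; 288^8 ≡ 749^2 = 561001 ≡ 324; 288^16 ≡ 324^2 = 104976 ≡ 664; 288^32 ≡ 664^2 = 440896 ≡ 579; 288^64 ≡ 579^2 = 335241 ≡ 239; 288^128 ≡ 239^2 = 57121 ≡ 953; 215 = 128 + 64 + 16 + 4 + 2 + 1, so 288^215 ≡ 953·239·664·749·698·288 ≡ 50 (mod 1003)
  → matches H(m) = 50

B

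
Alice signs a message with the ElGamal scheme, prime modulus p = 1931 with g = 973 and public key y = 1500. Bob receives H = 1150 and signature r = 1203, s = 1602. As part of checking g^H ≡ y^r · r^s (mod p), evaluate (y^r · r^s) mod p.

Squares mod 1931: 1500^1≡1500, 1500^2≡385, 1500^4≡1469, 1500^8≡1034, 1500^16≡1313, 1500^32≡1517, 1500^64≡1468, 1500^128≡28, 1500^256≡784, 1500^512≡598, 1500^1024≡369
1203 = 1024 + 128 + 32 + 16 + 2 + 1, so 1500^1203 ≡ 369·28·1517·1313·385·1500 ≡ 1730 (mod 1931)
Squares mod 1931: 1203^1≡1203, 1203^2≡890, 1203^4≡390, 1203^8≡1482, 1203^16≡777, 1203^32≡1257, 1203^64≡491, 1203^128≡1637, 1203^256≡1472, 1203^512≡202, 1203^1024≡253
1602 = 1024 + 512 + 64 + 2, so 1203^1602 ≡ 253·202·491·890 ≡ 368 (mod 1931)
y^r · r^s ≡ 1730·368 = 636640 ≡ 1341 (mod 1931)

1341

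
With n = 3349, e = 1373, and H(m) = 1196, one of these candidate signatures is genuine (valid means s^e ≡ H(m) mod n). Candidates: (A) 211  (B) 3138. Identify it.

Candidate A: Squares mod 3349: 211^1≡211, 211^2≡984, 211^4≡395, 211^8≡1971, 211^16≡1, 211^32≡1, 211^64≡1, 211^128≡1, 211^256≡1, 211^512≡1, 211^1024≡1; 1373 = 1024 + 256 + 64 + 16 + 8 + 4 + 1, so 211^1373 ≡ 1·1·1·1·1971·395·211 ≡ 1196 (mod 3349)
  → matches H(m) = 1196
Candidate B: Squares mod 3349: 3138^1≡3138, 3138^2≡984, 3138^4≡395, 3138^8≡1971, 3138^16≡1, 3138^32≡1, 3138^64≡1, 3138^128≡1, 3138^256≡1, 3138^512≡1, 3138^1024≡1; 1373 = 1024 + 256 + 64 + 16 + 8 + 4 + 1, so 3138^1373 ≡ 1·1·1·1·1971·395·3138 ≡ 2153 (mod 3349)

A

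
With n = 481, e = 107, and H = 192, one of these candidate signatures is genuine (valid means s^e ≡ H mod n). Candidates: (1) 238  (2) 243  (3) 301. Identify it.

1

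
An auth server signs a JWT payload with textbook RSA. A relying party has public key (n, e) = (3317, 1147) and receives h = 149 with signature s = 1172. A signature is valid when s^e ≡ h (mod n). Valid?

Squares mod 3317: s^1≡1172, s^2≡346, s^4≡304, s^8≡2857, s^16≡2629, s^32≡2330, s^64≡2288, s^128≡718, s^256≡1389, s^512≡2144, s^1024≡2691
1147 = 1024 + 64 + 32 + 16 + 8 + 2 + 1, so s^1147 ≡ 2691·2288·2330·2629·2857·346·1172 ≡ 149 (mod 3317)
149 = h, so the signature checks out.

yes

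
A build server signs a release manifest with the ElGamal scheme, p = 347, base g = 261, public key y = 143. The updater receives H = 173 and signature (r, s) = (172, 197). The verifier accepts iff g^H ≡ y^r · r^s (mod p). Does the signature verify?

verifies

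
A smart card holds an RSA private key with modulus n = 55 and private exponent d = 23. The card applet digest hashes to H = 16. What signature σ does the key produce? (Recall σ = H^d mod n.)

26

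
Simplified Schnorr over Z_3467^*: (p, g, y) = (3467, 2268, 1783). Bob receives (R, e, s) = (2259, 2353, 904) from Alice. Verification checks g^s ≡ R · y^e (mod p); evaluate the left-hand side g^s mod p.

670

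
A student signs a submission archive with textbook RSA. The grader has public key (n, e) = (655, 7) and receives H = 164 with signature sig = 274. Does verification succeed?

sig^2 ≡ 274^2 = 75076 ≡ 406
sig^4 ≡ 406^2 = 164836 ≡ 431
7 = 4 + 2 + 1, so sig^7 ≡ 431·406·274 ≡ 164 (mod 655)
sig^7 mod 655 = 164 matches H.

passes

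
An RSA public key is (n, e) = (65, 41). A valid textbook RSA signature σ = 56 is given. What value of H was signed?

σ^2 ≡ 56^2 = 3136 ≡ 16
σ^4 ≡ 16^2 = 256 ≡ 61
σ^8 ≡ 61^2 = 3721 ≡ 16
σ^16 ≡ 16^2 = 256 ≡ 61
σ^32 ≡ 61^2 = 3721 ≡ 16
41 = 32 + 8 + 1, so σ^41 ≡ 16·16·56 ≡ 36 (mod 65)

36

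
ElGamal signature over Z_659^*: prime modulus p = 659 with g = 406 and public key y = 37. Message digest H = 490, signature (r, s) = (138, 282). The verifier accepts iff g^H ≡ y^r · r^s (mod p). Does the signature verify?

Left side g^H mod p:
406^2 = 164836 ≡ 86
406^4 ≡ 86^2 = 7396 ≡ 147
406^8 ≡ 147^2 = 21609 ≡ 521
406^16 ≡ 521^2 = 271441 ≡ 592
406^32 ≡ 592^2 = 350464 ≡ 535
406^64 ≡ 535^2 = 286225 ≡ 219
406^128 ≡ 219^2 = 47961 ≡ 513
406^256 ≡ 513^2 = 263169 ≡ 228
490 = 256 + 128 + 64 + 32 + 8 + 2, so 406^490 ≡ 228·513·219·535·521·86 ≡ 262 (mod 659)
Right side y^r · r^s mod p:
37^2 = 1369 ≡ 51
37^4 ≡ 51^2 = 2601 ≡ 624
37^8 ≡ 624^2 = 389376 ≡ 566
37^16 ≡ 566^2 = 320356 ≡ 82
37^32 ≡ 82^2 = 6724 ≡ 134
37^64 ≡ 134^2 = 17956 ≡ 163
37^128 ≡ 163^2 = 26569 ≡ 209
138 = 128 + 8 + 2, so 37^138 ≡ 209·566·51 ≡ 508 (mod 659)
138^2 = 19044 ≡ 592
138^4 ≡ 592^2 = 350464 ≡ 535
138^8 ≡ 535^2 = 286225 ≡ 219
138^16 ≡ 219^2 = 47961 ≡ 513
138^32 ≡ 513^2 = 263169 ≡ 228
138^64 ≡ 228^2 = 51984 ≡ 582
138^128 ≡ 582^2 = 338724 ≡ 657
138^256 ≡ 657^2 = 431649 ≡ 4
282 = 256 + 16 + 8 + 2, so 138^282 ≡ 4·513·219·592 ≡ 55 (mod 659)
508·55 = 27940 ≡ 262 (mod 659)
262 ≡ 262 (mod 659), so the signature is genuine.

verifies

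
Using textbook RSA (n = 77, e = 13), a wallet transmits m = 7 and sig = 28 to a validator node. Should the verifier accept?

sig^13 mod 77 = 7
sig^13 mod 77 = 7 matches m.

accept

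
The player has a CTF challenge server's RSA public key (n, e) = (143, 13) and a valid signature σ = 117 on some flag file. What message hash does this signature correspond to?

13

Squares mod 143: σ^1≡117, σ^2≡104, σ^4≡91, σ^8≡130
13 = 8 + 4 + 1, so σ^13 ≡ 130·91·117 ≡ 13 (mod 143)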